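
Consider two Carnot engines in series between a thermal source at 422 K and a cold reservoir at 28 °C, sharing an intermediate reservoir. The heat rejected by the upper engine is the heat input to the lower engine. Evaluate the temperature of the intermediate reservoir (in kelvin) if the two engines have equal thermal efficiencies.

T_m ≈ 356.5 K

T_C = 28 °C → 28 + 273.15 = 301.15 K.
Equal efficiencies require 1 − T_m/T_H = 1 − T_C/T_m, i.e. T_m/T_H = T_C/T_m, so T_m = √(T_H·T_C) = √(422.00 × 301.15) = 356.5 K.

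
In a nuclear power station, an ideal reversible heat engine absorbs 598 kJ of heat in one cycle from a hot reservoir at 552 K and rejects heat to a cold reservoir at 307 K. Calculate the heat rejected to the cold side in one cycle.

Q_C ≈ 332.6 kJ

For a reversible engine, η = 1 − T_C/T_H = 1 − 307.00/552.00 = 0.4438.
For a reversible cycle Q_C/Q_H = T_C/T_H, so Q_C = 598 × 307.00/552.00 = 332.6 kJ.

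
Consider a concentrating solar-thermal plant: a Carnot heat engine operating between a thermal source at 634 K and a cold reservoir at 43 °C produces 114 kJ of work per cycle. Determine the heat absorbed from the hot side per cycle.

T_C = 43 °C → 43 + 273.15 = 316.15 K.
For a reversible engine, η = 1 − T_C/T_H = 1 − 316.15/634.00 = 0.5013.
Q_H = W/η = 114/0.5013 = 227 kJ.

Q_H ≈ 227 kJ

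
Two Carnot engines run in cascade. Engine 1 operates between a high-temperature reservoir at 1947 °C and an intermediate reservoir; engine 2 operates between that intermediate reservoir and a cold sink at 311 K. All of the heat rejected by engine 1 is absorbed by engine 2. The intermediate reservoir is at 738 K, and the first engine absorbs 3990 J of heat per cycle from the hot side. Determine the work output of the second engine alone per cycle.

T_H = 1947 °C → 1947 + 273.15 = 2220.15 K.
Heat entering the second stage: Q_m = Q_H·(T_m/T_H) = 3990 × 738.00/2220.15 = 1330 J.
Second-stage efficiency η₂ = 1 − T_C/T_m = 1 − 311.00/738.00 = 0.5786, so W₂ = η₂·Q_m = 767 J.

W₂ ≈ 767 J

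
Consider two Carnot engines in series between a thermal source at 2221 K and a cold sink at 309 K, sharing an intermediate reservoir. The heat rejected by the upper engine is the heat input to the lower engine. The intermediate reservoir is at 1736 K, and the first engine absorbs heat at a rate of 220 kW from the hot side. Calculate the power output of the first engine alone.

First-stage efficiency η₁ = 1 − T_m/T_H = 1 − 1736.00/2221.00 = 0.2184.
W₁ = η₁·Q_H = 0.2184 × 220 = 48.04 kW.

Ẇ₁ ≈ 48.04 kW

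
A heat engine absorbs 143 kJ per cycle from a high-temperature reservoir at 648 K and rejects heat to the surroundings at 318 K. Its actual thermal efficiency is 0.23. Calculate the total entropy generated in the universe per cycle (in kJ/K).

W = η·Q_H = 0.23 × 143 = 32.89 kJ, so Q_C = Q_H − W = 110.1 kJ.
The hot reservoir loses entropy Q_H/T_H = 143/648.00 = 0.2207 kJ/K; the cold reservoir gains Q_C/T_C = 110.1/318.00 = 0.3463 kJ/K.
ΔS_univ = −Q_H/T_H + Q_C/T_C = 0.126 kJ/K (> 0, since η = 0.23 < η_Carnot = 0.509).

ΔS_univ ≈ 0.126 kJ/K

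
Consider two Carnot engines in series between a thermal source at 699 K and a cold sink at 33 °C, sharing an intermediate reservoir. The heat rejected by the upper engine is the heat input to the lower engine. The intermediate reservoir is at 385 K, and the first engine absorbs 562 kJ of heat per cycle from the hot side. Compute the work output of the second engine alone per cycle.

W₂ ≈ 63.40 kJ

T_C = 33 °C → 33 + 273.15 = 306.15 K.
Heat entering the second stage: Q_m = Q_H·(T_m/T_H) = 562 × 385.00/699.00 = 309.5 kJ.
Second-stage efficiency η₂ = 1 − T_C/T_m = 1 − 306.15/385.00 = 0.2048, so W₂ = η₂·Q_m = 63.40 kJ.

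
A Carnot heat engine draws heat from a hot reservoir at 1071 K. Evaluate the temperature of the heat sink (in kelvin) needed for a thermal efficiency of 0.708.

T_C ≈ 313 K

From η = 1 − T_C/T_H, T_C = T_H·(1 − η) = 1071.00 × (1 − 0.708) = 313 K.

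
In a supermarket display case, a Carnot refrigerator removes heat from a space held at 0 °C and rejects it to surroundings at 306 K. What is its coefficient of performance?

T_C = 0 °C → 0 + 273.15 = 273.15 K.
Carnot COP: COP_R = T_C/(T_H − T_C) = 273.15/(306.00 − 273.15) = 8.32.

COP_R ≈ 8.32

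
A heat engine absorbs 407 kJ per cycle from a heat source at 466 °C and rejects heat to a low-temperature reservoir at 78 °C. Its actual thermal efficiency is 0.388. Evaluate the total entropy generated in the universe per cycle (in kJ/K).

ΔS_univ ≈ 0.1587 kJ/K

T_H = 466 °C → 466 + 273.15 = 739.15 K.
T_C = 78 °C → 78 + 273.15 = 351.15 K.
W = η·Q_H = 0.388 × 407 = 157.9 kJ, so Q_C = Q_H − W = 249.1 kJ.
Reservoir entropy changes: ΔS_H = −Q_H/T_H = −407/739.15 = -0.5506 kJ/K and ΔS_C = +Q_C/T_C = 249.1/351.15 = 0.7093 kJ/K.
ΔS_univ = −Q_H/T_H + Q_C/T_C = 0.1587 kJ/K (> 0, since η = 0.388 < η_Carnot = 0.525).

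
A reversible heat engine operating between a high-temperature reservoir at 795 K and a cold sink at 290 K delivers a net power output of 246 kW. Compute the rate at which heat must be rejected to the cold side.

For a reversible engine, η = 1 − T_C/T_H = 1 − 290.00/795.00 = 0.6352.
Since Q_C/Q_H = T_C/T_H and Q_H = W/η, Q_C = W·T_C/(T_H − T_C) = 246 × 290.00/505.00 = 141 kW.

Q̇_C ≈ 141 kW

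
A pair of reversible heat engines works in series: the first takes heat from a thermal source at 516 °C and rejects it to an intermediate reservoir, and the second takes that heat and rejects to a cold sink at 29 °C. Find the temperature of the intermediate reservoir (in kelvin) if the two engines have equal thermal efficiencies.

T_H = 516 °C → 516 + 273.15 = 789.15 K.
T_C = 29 °C → 29 + 273.15 = 302.15 K.
Equal efficiencies require 1 − T_m/T_H = 1 − T_C/T_m, i.e. T_m/T_H = T_C/T_m, so T_m = √(T_H·T_C) = √(789.15 × 302.15) = 488.3 K.

T_m ≈ 488.3 K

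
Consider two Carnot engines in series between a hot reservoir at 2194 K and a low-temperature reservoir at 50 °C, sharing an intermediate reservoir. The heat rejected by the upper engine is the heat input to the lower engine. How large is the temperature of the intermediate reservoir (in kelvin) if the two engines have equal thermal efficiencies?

T_C = 50 °C → 50 + 273.15 = 323.15 K.
Equal efficiencies require 1 − T_m/T_H = 1 − T_C/T_m, i.e. T_m/T_H = T_C/T_m, so T_m = √(T_H·T_C) = √(2194.00 × 323.15) = 842 K.

T_m ≈ 842 K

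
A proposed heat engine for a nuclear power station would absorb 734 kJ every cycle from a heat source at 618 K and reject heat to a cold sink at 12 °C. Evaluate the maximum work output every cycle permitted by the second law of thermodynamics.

W_max ≈ 395 kJ

T_C = 12 °C → 12 + 273.15 = 285.15 K.
The upper bound on efficiency is η_max = 1 − T_C/T_H = 1 − 285.15/618.00 = 0.5386.
W_max = η_max · Q_H = 0.5386 × 734 = 395 kJ.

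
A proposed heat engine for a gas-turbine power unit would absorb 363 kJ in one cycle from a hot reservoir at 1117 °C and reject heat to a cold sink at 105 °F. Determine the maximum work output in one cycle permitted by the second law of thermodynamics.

W_max ≈ 281 kJ

T_H = 1117 °C → 1117 + 273.15 = 1390.15 K.
T_C = 105 °F → (105 − 32) × 5/9 = 40.56 °C = 313.71 K.
No engine can exceed the Carnot limit: η_max = 1 − T_C/T_H = 1 − 313.71/1390.15 = 0.7743.
W_max = η_max · Q_H = 0.7743 × 363 = 281 kJ.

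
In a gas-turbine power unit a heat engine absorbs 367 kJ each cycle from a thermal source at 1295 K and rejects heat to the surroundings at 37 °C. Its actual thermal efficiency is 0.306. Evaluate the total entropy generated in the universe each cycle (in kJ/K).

T_C = 37 °C → 37 + 273.15 = 310.15 K.
W = η·Q_H = 0.306 × 367 = 112.3 kJ, so Q_C = Q_H − W = 254.7 kJ.
The hot reservoir loses entropy Q_H/T_H = 367/1295.00 = 0.2834 kJ/K; the cold reservoir gains Q_C/T_C = 254.7/310.15 = 0.8212 kJ/K.
ΔS_univ = −Q_H/T_H + Q_C/T_C = 0.538 kJ/K (> 0, since η = 0.306 < η_Carnot = 0.761).

ΔS_univ ≈ 0.538 kJ/K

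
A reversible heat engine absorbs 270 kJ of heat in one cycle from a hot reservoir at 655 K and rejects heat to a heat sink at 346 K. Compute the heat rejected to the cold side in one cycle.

For a reversible engine, η = 1 − T_C/T_H = 1 − 346.00/655.00 = 0.4718.
For a reversible cycle Q_C/Q_H = T_C/T_H, so Q_C = 270 × 346.00/655.00 = 143 kJ.

Q_C ≈ 143 kJ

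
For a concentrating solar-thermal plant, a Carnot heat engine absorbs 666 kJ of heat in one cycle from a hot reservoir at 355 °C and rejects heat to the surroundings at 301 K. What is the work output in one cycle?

W ≈ 346.9 kJ

T_H = 355 °C → 355 + 273.15 = 628.15 K.
For a reversible engine, η = 1 − T_C/T_H = 1 − 301.00/628.15 = 0.5208.
W = η·Q_H = 0.5208 × 666 = 346.9 kJ.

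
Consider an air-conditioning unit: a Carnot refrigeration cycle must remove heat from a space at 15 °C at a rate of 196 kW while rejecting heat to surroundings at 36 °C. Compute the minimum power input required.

Ẇ_in ≈ 14.3 kW

T_H = 36 °C → 36 + 273.15 = 309.15 K.
T_C = 15 °C → 15 + 273.15 = 288.15 K.
Carnot COP: COP_R = T_C/(T_H − T_C) = 288.15/21.00 = 13.7214.
W = Q_C/COP_R = 196/13.7214 = 14.3 kW.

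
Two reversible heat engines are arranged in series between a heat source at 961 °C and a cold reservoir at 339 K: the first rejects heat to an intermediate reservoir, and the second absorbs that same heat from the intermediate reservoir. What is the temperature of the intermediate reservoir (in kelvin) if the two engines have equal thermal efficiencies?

T_H = 961 °C → 961 + 273.15 = 1234.15 K.
Equal efficiencies require 1 − T_m/T_H = 1 − T_C/T_m, i.e. T_m/T_H = T_C/T_m, so T_m = √(T_H·T_C) = √(1234.15 × 339.00) = 647 K.

T_m ≈ 647 K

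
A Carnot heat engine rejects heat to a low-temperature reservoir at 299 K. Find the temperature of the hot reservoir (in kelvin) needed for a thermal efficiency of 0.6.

From η = 1 − T_C/T_H, solving for T_H gives T_H = T_C/(1 − η) = 299.00/(1 − 0.6) = 747.5 K.

T_H ≈ 747.5 K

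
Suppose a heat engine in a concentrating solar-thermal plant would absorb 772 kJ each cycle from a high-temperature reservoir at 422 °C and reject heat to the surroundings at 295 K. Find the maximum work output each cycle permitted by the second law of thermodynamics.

W_max ≈ 444 kJ

T_H = 422 °C → 422 + 273.15 = 695.15 K.
The upper bound on efficiency is η_max = 1 − T_C/T_H = 1 − 295.00/695.15 = 0.5756.
W_max = η_max · Q_H = 0.5756 × 772 = 444 kJ.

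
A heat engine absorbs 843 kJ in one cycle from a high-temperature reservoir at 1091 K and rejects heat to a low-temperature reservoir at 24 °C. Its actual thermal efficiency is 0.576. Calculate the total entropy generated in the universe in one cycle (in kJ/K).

T_C = 24 °C → 24 + 273.15 = 297.15 K.
W = η·Q_H = 0.576 × 843 = 485.6 kJ, so Q_C = Q_H − W = 357.4 kJ.
Entropy balance on the reservoirs: −Q_H/T_H = -0.7727 kJ/K, +Q_C/T_C = 1.203 kJ/K.
ΔS_univ = −Q_H/T_H + Q_C/T_C = 0.430 kJ/K (> 0, since η = 0.576 < η_Carnot = 0.728).

ΔS_univ ≈ 0.430 kJ/K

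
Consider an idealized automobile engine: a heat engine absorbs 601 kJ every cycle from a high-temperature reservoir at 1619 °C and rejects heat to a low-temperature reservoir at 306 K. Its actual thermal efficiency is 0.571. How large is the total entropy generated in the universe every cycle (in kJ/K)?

T_H = 1619 °C → 1619 + 273.15 = 1892.15 K.
W = η·Q_H = 0.571 × 601 = 343.2 kJ, so Q_C = Q_H − W = 257.8 kJ.
The hot reservoir loses entropy Q_H/T_H = 601/1892.15 = 0.3176 kJ/K; the cold reservoir gains Q_C/T_C = 257.8/306.00 = 0.8426 kJ/K.
ΔS_univ = −Q_H/T_H + Q_C/T_C = 0.5250 kJ/K (> 0, since η = 0.571 < η_Carnot = 0.838).

ΔS_univ ≈ 0.5250 kJ/K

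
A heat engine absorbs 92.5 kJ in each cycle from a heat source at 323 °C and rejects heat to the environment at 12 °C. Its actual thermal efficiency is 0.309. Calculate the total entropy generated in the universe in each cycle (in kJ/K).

T_H = 323 °C → 323 + 273.15 = 596.15 K.
T_C = 12 °C → 12 + 273.15 = 285.15 K.
W = η·Q_H = 0.309 × 92.5 = 28.58 kJ, so Q_C = Q_H − W = 63.92 kJ.
Entropy balance on the reservoirs: −Q_H/T_H = -0.1552 kJ/K, +Q_C/T_C = 0.2242 kJ/K.
ΔS_univ = −Q_H/T_H + Q_C/T_C = 0.0690 kJ/K (> 0, since η = 0.309 < η_Carnot = 0.522).

ΔS_univ ≈ 0.0690 kJ/K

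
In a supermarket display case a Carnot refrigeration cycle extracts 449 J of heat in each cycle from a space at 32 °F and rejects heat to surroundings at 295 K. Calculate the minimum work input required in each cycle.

W_in ≈ 35.9 J

T_C = 32 °F → (32 − 32) × 5/9 = 0.00 °C = 273.15 K.
For a reversible refrigerator, COP_R = T_C/(T_H − T_C) = 273.15/21.85 = 12.5011.
W = Q_C/COP_R = 449/12.5011 = 35.9 J.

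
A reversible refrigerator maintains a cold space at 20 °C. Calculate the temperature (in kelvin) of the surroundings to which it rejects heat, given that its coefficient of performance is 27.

T_C = 20 °C → 20 + 273.15 = 293.15 K.
COP_R = T_C/(T_H − T_C) ⇒ T_H = T_C·(1 + 1/COP_R) = 293.15 × (1 + 1/27) = 304.0 K.

T_H ≈ 304.0 K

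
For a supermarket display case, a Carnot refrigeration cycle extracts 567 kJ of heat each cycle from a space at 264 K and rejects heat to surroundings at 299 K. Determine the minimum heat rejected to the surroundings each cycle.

For a reversible cycle Q_H/Q_C = T_H/T_C, so Q_H = Q_C·T_H/T_C = 567 × 299.00/264.00 = 642.2 kJ.

Q_H ≈ 642.2 kJ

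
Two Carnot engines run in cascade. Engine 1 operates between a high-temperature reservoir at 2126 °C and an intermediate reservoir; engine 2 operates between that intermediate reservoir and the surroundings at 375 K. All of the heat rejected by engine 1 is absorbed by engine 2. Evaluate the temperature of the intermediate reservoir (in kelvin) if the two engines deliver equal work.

T_m ≈ 1390 K

T_H = 2126 °C → 2126 + 273.15 = 2399.15 K.
For reversible stages Q_m = Q_H·(T_m/T_H). Setting W₁ = Q_H(1 − T_m/T_H) equal to W₂ = Q_m(1 − T_C/T_m) = Q_H·(T_m − T_C)/T_H gives T_H − T_m = T_m − T_C, so T_m = (T_H + T_C)/2 = (2399.15 + 375.00)/2 = 1390 K.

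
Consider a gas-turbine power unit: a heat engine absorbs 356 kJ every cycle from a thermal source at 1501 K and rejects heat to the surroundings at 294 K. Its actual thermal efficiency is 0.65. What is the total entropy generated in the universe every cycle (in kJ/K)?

W = η·Q_H = 0.65 × 356 = 231.4 kJ, so Q_C = Q_H − W = 124.6 kJ.
The hot reservoir loses entropy Q_H/T_H = 356/1501.00 = 0.2372 kJ/K; the cold reservoir gains Q_C/T_C = 124.6/294.00 = 0.4238 kJ/K.
ΔS_univ = −Q_H/T_H + Q_C/T_C = 0.187 kJ/K (> 0, since η = 0.65 < η_Carnot = 0.804).

ΔS_univ ≈ 0.187 kJ/K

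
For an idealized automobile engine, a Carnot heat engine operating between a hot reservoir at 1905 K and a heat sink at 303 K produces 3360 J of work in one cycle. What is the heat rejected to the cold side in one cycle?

Q_C ≈ 636 J

For a reversible engine, η = 1 − T_C/T_H = 1 − 303.00/1905.00 = 0.8409.
Since Q_C/Q_H = T_C/T_H and Q_H = W/η, Q_C = W·T_C/(T_H − T_C) = 3360 × 303.00/1602.00 = 636 J.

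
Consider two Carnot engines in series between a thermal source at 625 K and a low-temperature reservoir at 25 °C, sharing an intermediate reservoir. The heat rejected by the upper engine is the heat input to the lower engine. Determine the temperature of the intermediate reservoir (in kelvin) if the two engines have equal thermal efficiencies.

T_m ≈ 432 K

T_C = 25 °C → 25 + 273.15 = 298.15 K.
Equal efficiencies require 1 − T_m/T_H = 1 − T_C/T_m, i.e. T_m/T_H = T_C/T_m, so T_m = √(T_H·T_C) = √(625.00 × 298.15) = 432 K.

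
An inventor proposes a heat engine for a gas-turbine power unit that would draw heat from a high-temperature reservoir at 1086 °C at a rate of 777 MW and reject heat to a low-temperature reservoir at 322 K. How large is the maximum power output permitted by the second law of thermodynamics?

T_H = 1086 °C → 1086 + 273.15 = 1359.15 K.
The second-law ceiling is the Carnot efficiency, η_max = 1 − T_C/T_H = 1 − 322.00/1359.15 = 0.7631.
W_max = η_max · Q_H = 0.7631 × 777 = 592.9 MW.

Ẇ_max ≈ 592.9 MW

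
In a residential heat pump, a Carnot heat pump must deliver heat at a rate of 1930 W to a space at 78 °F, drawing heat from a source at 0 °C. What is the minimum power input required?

T_H = 78 °F → (78 − 32) × 5/9 = 25.56 °C = 298.71 K.
T_C = 0 °C → 0 + 273.15 = 273.15 K.
The Carnot heat-pump COP is COP_HP = T_H/(T_H − T_C) = 298.71/25.56 = 11.6885.
W = Q_H/COP_HP = 1930/11.6885 = 165 W.

Ẇ_in ≈ 165 W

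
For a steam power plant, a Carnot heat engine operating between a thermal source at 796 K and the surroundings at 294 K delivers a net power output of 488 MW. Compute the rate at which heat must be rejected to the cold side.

Since the cycle is reversible, η = 1 − T_C/T_H = 1 − 294.00/796.00 = 0.6307.
Since Q_C/Q_H = T_C/T_H and Q_H = W/η, Q_C = W·T_C/(T_H − T_C) = 488 × 294.00/502.00 = 285.8 MW.

Q̇_C ≈ 285.8 MW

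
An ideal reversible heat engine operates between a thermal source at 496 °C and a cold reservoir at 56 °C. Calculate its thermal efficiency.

T_H = 496 °C → 496 + 273.15 = 769.15 K.
T_C = 56 °C → 56 + 273.15 = 329.15 K.
Since the cycle is reversible, η = 1 − T_C/T_H = 1 − 329.15/769.15 = 0.572.

η ≈ 0.572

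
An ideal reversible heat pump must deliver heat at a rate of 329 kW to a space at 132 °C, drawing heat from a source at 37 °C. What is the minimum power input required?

Ẇ_in ≈ 77.14 kW

T_H = 132 °C → 132 + 273.15 = 405.15 K.
T_C = 37 °C → 37 + 273.15 = 310.15 K.
For a reversible heat pump, COP_HP = T_H/(T_H − T_C) = 405.15/95.00 = 4.2647.
W = Q_H/COP_HP = 329/4.2647 = 77.14 kW.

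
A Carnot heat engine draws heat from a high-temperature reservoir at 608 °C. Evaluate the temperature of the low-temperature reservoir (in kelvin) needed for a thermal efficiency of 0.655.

T_H = 608 °C → 608 + 273.15 = 881.15 K.
From η = 1 − T_C/T_H, T_C = T_H·(1 − η) = 881.15 × (1 − 0.655) = 304 K.

T_C ≈ 304 K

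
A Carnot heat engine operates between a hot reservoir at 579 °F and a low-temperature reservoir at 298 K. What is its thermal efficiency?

η ≈ 0.484

T_H = 579 °F → (579 − 32) × 5/9 = 303.89 °C = 577.04 K.
Since the cycle is reversible, η = 1 − T_C/T_H = 1 − 298.00/577.04 = 0.484.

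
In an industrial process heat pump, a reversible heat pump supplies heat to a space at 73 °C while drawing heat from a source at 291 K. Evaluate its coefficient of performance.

COP_HP ≈ 6.28

T_H = 73 °C → 73 + 273.15 = 346.15 K.
Reversible heating COP: COP_HP = T_H/(T_H − T_C) = 346.15/(346.15 − 291.00) = 6.28.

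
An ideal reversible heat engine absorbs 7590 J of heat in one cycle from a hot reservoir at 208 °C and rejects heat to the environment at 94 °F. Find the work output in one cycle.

W ≈ 2738 J

T_H = 208 °C → 208 + 273.15 = 481.15 K.
T_C = 94 °F → (94 − 32) × 5/9 = 34.44 °C = 307.59 K.
The Carnot efficiency is η = 1 − T_C/T_H = 1 − 307.59/481.15 = 0.3607.
W = η·Q_H = 0.3607 × 7590 = 2738 J.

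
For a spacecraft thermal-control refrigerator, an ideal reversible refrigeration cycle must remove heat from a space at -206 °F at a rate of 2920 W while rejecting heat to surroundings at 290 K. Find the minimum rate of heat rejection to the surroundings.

Q̇_H ≈ 6009 W

T_C = -206 °F → (-206 − 32) × 5/9 = -132.22 °C = 140.93 K.
For a reversible cycle Q_H/Q_C = T_H/T_C, so Q_H = Q_C·T_H/T_C = 2920 × 290.00/140.93 = 6009 W.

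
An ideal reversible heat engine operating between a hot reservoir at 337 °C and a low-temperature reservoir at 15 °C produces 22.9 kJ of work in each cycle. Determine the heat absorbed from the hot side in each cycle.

T_H = 337 °C → 337 + 273.15 = 610.15 K.
T_C = 15 °C → 15 + 273.15 = 288.15 K.
Carnot efficiency: η = 1 − T_C/T_H = 1 − 288.15/610.15 = 0.5277.
Q_H = W/η = 22.9/0.5277 = 43.39 kJ.

Q_H ≈ 43.39 kJ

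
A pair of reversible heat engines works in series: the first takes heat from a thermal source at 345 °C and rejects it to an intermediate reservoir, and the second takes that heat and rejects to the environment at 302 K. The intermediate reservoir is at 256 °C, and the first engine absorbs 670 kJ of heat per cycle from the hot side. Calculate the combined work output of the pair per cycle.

W_total ≈ 343 kJ

T_H = 345 °C → 345 + 273.15 = 618.15 K.
Two reversible stages in series are equivalent to a single Carnot engine between T_H and T_C, so η_total = 1 − T_C/T_H = 1 − 302.00/618.15 = 0.5114.
W_total = η_total · Q_H = 0.5114 × 670 = 343 kJ.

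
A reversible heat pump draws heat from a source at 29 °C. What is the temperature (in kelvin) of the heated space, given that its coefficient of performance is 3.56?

T_H ≈ 420 K

T_C = 29 °C → 29 + 273.15 = 302.15 K.
COP_HP = T_H/(T_H − T_C) ⇒ T_H = T_C·COP_HP/(COP_HP − 1) = 302.15 × 3.56/(3.56 − 1) = 420 K.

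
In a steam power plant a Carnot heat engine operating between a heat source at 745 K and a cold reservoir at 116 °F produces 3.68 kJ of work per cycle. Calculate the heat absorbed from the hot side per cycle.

Q_H ≈ 6.45 kJ

T_C = 116 °F → (116 − 32) × 5/9 = 46.67 °C = 319.82 K.
η_rev = 1 − T_C/T_H = 1 − 319.82/745.00 = 0.5707.
Q_H = W/η = 3.68/0.5707 = 6.45 kJ.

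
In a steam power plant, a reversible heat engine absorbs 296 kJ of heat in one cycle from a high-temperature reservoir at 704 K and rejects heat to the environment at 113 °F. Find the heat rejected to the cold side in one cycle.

Q_C ≈ 134 kJ

T_C = 113 °F → (113 − 32) × 5/9 = 45.00 °C = 318.15 K.
The Carnot efficiency is η = 1 − T_C/T_H = 1 − 318.15/704.00 = 0.5481.
For a reversible cycle Q_C/Q_H = T_C/T_H, so Q_C = 296 × 318.15/704.00 = 134 kJ.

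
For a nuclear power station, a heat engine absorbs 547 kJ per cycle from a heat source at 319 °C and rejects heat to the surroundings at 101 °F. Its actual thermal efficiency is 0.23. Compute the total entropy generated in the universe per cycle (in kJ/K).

T_H = 319 °C → 319 + 273.15 = 592.15 K.
T_C = 101 °F → (101 − 32) × 5/9 = 38.33 °C = 311.48 K.
W = η·Q_H = 0.23 × 547 = 125.8 kJ, so Q_C = Q_H − W = 421.2 kJ.
The hot reservoir loses entropy Q_H/T_H = 547/592.15 = 0.9238 kJ/K; the cold reservoir gains Q_C/T_C = 421.2/311.48 = 1.352 kJ/K.
ΔS_univ = −Q_H/T_H + Q_C/T_C = 0.428 kJ/K (> 0, since η = 0.23 < η_Carnot = 0.474).

ΔS_univ ≈ 0.428 kJ/K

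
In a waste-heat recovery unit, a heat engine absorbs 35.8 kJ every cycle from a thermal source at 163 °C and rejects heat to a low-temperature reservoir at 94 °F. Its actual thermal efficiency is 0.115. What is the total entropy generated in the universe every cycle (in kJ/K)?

ΔS_univ ≈ 0.0209 kJ/K

T_H = 163 °C → 163 + 273.15 = 436.15 K.
T_C = 94 °F → (94 − 32) × 5/9 = 34.44 °C = 307.59 K.
W = η·Q_H = 0.115 × 35.8 = 4.117 kJ, so Q_C = Q_H − W = 31.68 kJ.
Entropy balance on the reservoirs: −Q_H/T_H = -0.08208 kJ/K, +Q_C/T_C = 0.1030 kJ/K.
ΔS_univ = −Q_H/T_H + Q_C/T_C = 0.0209 kJ/K (> 0, since η = 0.115 < η_Carnot = 0.295).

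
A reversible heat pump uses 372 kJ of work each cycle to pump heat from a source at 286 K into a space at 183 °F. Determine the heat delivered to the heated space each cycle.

Q_H ≈ 1870 kJ

T_H = 183 °F → (183 − 32) × 5/9 = 83.89 °C = 357.04 K.
For a reversible heat pump, COP_HP = T_H/(T_H − T_C) = 357.04/71.04 = 5.0260.
Q_H = COP_HP · W = 5.0260 × 372 = 1870 kJ.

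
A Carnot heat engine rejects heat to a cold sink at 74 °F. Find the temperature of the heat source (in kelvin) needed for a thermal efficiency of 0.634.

T_H ≈ 810.1 K

T_C = 74 °F → (74 − 32) × 5/9 = 23.33 °C = 296.48 K.
From η = 1 − T_C/T_H, solving for T_H gives T_H = T_C/(1 − η) = 296.48/(1 − 0.634) = 810.1 K.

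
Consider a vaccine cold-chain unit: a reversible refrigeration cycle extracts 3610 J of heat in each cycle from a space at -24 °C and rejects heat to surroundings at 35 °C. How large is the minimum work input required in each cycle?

W_in ≈ 854.9 J

T_H = 35 °C → 35 + 273.15 = 308.15 K.
T_C = -24 °C → -24 + 273.15 = 249.15 K.
For a reversible refrigerator, COP_R = T_C/(T_H − T_C) = 249.15/59.00 = 4.2229.
W = Q_C/COP_R = 3610/4.2229 = 854.9 J.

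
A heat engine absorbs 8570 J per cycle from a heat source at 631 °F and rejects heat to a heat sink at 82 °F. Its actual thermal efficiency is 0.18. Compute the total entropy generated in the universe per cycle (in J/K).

ΔS_univ ≈ 9.21 J/K

T_H = 631 °F → (631 − 32) × 5/9 = 332.78 °C = 605.93 K.
T_C = 82 °F → (82 − 32) × 5/9 = 27.78 °C = 300.93 K.
W = η·Q_H = 0.18 × 8570 = 1543 J, so Q_C = Q_H − W = 7027 J.
Entropy balance on the reservoirs: −Q_H/T_H = -14.14 J/K, +Q_C/T_C = 23.35 J/K.
ΔS_univ = −Q_H/T_H + Q_C/T_C = 9.21 J/K (> 0, since η = 0.18 < η_Carnot = 0.503).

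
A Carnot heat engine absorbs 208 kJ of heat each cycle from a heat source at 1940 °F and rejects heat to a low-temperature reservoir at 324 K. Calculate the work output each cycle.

W ≈ 157 kJ

T_H = 1940 °F → (1940 − 32) × 5/9 = 1060.00 °C = 1333.15 K.
η_rev = 1 − T_C/T_H = 1 − 324.00/1333.15 = 0.7570.
W = η·Q_H = 0.7570 × 208 = 157 kJ.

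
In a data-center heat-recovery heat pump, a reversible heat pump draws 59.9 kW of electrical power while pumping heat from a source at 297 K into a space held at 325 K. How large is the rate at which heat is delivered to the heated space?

Reversible heating COP: COP_HP = T_H/(T_H − T_C) = 325.00/28.00 = 11.6071.
Q_H = COP_HP · W = 11.6071 × 59.9 = 695.3 kW.

Q̇_H ≈ 695.3 kW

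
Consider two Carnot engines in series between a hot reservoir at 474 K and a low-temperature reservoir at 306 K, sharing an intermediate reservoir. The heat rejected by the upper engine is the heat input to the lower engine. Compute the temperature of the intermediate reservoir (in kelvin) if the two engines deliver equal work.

For reversible stages Q_m = Q_H·(T_m/T_H). Setting W₁ = Q_H(1 − T_m/T_H) equal to W₂ = Q_m(1 − T_C/T_m) = Q_H·(T_m − T_C)/T_H gives T_H − T_m = T_m − T_C, so T_m = (T_H + T_C)/2 = (474.00 + 306.00)/2 = 390 K.

T_m ≈ 390 K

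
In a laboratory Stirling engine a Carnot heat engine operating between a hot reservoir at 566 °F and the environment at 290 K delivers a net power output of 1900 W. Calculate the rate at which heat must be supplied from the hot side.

T_H = 566 °F → (566 − 32) × 5/9 = 296.67 °C = 569.82 K.
The Carnot efficiency is η = 1 − T_C/T_H = 1 − 290.00/569.82 = 0.4911.
Q_H = W/η = 1900/0.4911 = 3870 W.

Q̇_H ≈ 3870 W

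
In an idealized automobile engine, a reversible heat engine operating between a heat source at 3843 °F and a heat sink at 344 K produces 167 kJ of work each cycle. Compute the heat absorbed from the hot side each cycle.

T_H = 3843 °F → (3843 − 32) × 5/9 = 2117.22 °C = 2390.37 K.
The Carnot efficiency is η = 1 − T_C/T_H = 1 − 344.00/2390.37 = 0.8561.
Q_H = W/η = 167/0.8561 = 195 kJ.

Q_H ≈ 195 kJ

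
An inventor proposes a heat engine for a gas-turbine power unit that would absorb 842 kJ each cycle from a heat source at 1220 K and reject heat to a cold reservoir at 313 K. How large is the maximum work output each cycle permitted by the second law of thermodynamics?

The second-law ceiling is the Carnot efficiency, η_max = 1 − T_C/T_H = 1 − 313.00/1220.00 = 0.7434.
W_max = η_max · Q_H = 0.7434 × 842 = 626.0 kJ.

W_max ≈ 626.0 kJ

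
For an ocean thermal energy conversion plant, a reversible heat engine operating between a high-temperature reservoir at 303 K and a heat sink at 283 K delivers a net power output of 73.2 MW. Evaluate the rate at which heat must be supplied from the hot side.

Since the cycle is reversible, η = 1 − T_C/T_H = 1 − 283.00/303.00 = 0.0660.
Q_H = W/η = 73.2/0.0660 = 1109 MW.

Q̇_H ≈ 1109 MW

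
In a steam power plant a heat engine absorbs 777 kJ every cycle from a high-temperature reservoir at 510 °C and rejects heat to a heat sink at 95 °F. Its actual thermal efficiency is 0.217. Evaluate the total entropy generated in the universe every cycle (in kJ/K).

T_H = 510 °C → 510 + 273.15 = 783.15 K.
T_C = 95 °F → (95 − 32) × 5/9 = 35.00 °C = 308.15 K.
W = η·Q_H = 0.217 × 777 = 168.6 kJ, so Q_C = Q_H − W = 608.4 kJ.
Entropy balance on the reservoirs: −Q_H/T_H = -0.9921 kJ/K, +Q_C/T_C = 1.974 kJ/K.
ΔS_univ = −Q_H/T_H + Q_C/T_C = 0.9822 kJ/K (> 0, since η = 0.217 < η_Carnot = 0.607).

ΔS_univ ≈ 0.9822 kJ/K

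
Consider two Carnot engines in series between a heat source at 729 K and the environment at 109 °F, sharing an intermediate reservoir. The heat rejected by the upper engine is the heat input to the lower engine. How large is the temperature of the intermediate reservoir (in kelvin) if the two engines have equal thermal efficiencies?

T_m ≈ 480 K

T_C = 109 °F → (109 − 32) × 5/9 = 42.78 °C = 315.93 K.
Equal efficiencies require 1 − T_m/T_H = 1 − T_C/T_m, i.e. T_m/T_H = T_C/T_m, so T_m = √(T_H·T_C) = √(729.00 × 315.93) = 480 K.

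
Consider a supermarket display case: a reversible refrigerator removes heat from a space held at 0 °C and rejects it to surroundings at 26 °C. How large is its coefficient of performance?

COP_R ≈ 10.51

T_H = 26 °C → 26 + 273.15 = 299.15 K.
T_C = 0 °C → 0 + 273.15 = 273.15 K.
COP_R = T_C/(T_H − T_C) = 273.15/(299.15 − 273.15) = 10.51.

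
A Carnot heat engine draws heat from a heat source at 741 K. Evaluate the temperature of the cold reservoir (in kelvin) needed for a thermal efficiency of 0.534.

T_C ≈ 345 K

From η = 1 − T_C/T_H, T_C = T_H·(1 − η) = 741.00 × (1 − 0.534) = 345 K.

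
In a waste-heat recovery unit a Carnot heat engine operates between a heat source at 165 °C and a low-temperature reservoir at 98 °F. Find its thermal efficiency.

η ≈ 0.293

T_H = 165 °C → 165 + 273.15 = 438.15 K.
T_C = 98 °F → (98 − 32) × 5/9 = 36.67 °C = 309.82 K.
For a reversible engine, η = 1 − T_C/T_H = 1 − 309.82/438.15 = 0.293.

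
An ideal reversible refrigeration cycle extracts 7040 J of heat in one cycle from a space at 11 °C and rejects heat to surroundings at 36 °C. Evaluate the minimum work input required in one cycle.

W_in ≈ 619 J

T_H = 36 °C → 36 + 273.15 = 309.15 K.
T_C = 11 °C → 11 + 273.15 = 284.15 K.
The reversible coefficient of performance is COP_R = T_C/(T_H − T_C) = 284.15/25.00 = 11.3660.
W = Q_C/COP_R = 7040/11.3660 = 619 J.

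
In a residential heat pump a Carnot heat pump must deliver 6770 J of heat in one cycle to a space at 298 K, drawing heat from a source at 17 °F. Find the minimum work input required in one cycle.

T_C = 17 °F → (17 − 32) × 5/9 = -8.33 °C = 264.82 K.
COP_HP = T_H/(T_H − T_C) = 298.00/33.18 = 8.9804.
W = Q_H/COP_HP = 6770/8.9804 = 753.9 J.

W_in ≈ 753.9 J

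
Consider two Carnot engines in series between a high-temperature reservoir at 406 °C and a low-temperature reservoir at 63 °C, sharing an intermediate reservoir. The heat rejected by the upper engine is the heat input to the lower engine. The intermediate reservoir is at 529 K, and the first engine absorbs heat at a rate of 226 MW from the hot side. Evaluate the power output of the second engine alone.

Ẇ₂ ≈ 64.2 MW

T_H = 406 °C → 406 + 273.15 = 679.15 K.
T_C = 63 °C → 63 + 273.15 = 336.15 K.
Heat entering the second stage: Q_m = Q_H·(T_m/T_H) = 226 × 529.00/679.15 = 176 MW.
Second-stage efficiency η₂ = 1 − T_C/T_m = 1 − 336.15/529.00 = 0.3646, so W₂ = η₂·Q_m = 64.2 MW.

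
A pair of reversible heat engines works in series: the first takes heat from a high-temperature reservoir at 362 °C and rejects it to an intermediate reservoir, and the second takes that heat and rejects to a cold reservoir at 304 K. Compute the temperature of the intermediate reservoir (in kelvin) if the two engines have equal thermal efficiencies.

T_H = 362 °C → 362 + 273.15 = 635.15 K.
Equal efficiencies require 1 − T_m/T_H = 1 − T_C/T_m, i.e. T_m/T_H = T_C/T_m, so T_m = √(T_H·T_C) = √(635.15 × 304.00) = 439.4 K.

T_m ≈ 439.4 K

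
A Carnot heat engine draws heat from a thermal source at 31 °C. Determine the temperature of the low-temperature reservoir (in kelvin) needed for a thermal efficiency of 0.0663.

T_C ≈ 284 K

T_H = 31 °C → 31 + 273.15 = 304.15 K.
From η = 1 − T_C/T_H, T_C = T_H·(1 − η) = 304.15 × (1 − 0.0663) = 284 K.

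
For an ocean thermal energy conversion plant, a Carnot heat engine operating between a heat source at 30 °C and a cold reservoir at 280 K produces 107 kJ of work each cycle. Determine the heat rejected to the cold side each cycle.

T_H = 30 °C → 30 + 273.15 = 303.15 K.
The Carnot efficiency is η = 1 − T_C/T_H = 1 − 280.00/303.15 = 0.0764.
Since Q_C/Q_H = T_C/T_H and Q_H = W/η, Q_C = W·T_C/(T_H − T_C) = 107 × 280.00/23.15 = 1294 kJ.

Q_C ≈ 1294 kJ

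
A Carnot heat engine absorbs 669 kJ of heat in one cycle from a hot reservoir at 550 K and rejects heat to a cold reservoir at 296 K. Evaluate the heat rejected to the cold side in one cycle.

Q_C ≈ 360 kJ

Since the cycle is reversible, η = 1 − T_C/T_H = 1 − 296.00/550.00 = 0.4618.
For a reversible cycle Q_C/Q_H = T_C/T_H, so Q_C = 669 × 296.00/550.00 = 360 kJ.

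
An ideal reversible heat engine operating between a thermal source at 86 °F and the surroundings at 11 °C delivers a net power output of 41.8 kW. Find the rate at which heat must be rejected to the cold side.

T_H = 86 °F → (86 − 32) × 5/9 = 30.00 °C = 303.15 K.
T_C = 11 °C → 11 + 273.15 = 284.15 K.
For a reversible engine, η = 1 − T_C/T_H = 1 − 284.15/303.15 = 0.0627.
Since Q_C/Q_H = T_C/T_H and Q_H = W/η, Q_C = W·T_C/(T_H − T_C) = 41.8 × 284.15/19.00 = 625 kW.

Q̇_C ≈ 625 kW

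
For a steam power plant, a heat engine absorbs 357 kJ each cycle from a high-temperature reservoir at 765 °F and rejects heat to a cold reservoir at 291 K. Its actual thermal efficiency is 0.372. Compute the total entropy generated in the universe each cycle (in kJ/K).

T_H = 765 °F → (765 − 32) × 5/9 = 407.22 °C = 680.37 K.
W = η·Q_H = 0.372 × 357 = 132.8 kJ, so Q_C = Q_H − W = 224.2 kJ.
Entropy balance on the reservoirs: −Q_H/T_H = -0.5247 kJ/K, +Q_C/T_C = 0.7704 kJ/K.
ΔS_univ = −Q_H/T_H + Q_C/T_C = 0.246 kJ/K (> 0, since η = 0.372 < η_Carnot = 0.572).

ΔS_univ ≈ 0.246 kJ/K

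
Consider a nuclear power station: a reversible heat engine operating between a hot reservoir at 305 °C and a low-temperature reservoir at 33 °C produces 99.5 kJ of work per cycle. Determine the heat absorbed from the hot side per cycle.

Q_H ≈ 211.5 kJ

T_H = 305 °C → 305 + 273.15 = 578.15 K.
T_C = 33 °C → 33 + 273.15 = 306.15 K.
Carnot efficiency: η = 1 − T_C/T_H = 1 − 306.15/578.15 = 0.4705.
Q_H = W/η = 99.5/0.4705 = 211.5 kJ.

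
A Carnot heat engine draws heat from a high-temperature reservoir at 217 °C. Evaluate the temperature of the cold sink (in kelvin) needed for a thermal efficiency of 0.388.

T_C ≈ 300.0 K

T_H = 217 °C → 217 + 273.15 = 490.15 K.
From η = 1 − T_C/T_H, T_C = T_H·(1 − η) = 490.15 × (1 − 0.388) = 300.0 K.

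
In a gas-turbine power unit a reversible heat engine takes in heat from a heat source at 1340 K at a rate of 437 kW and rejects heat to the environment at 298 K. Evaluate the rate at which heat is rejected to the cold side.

For a reversible engine, η = 1 − T_C/T_H = 1 − 298.00/1340.00 = 0.7776.
For a reversible cycle Q_C/Q_H = T_C/T_H, so Q_C = 437 × 298.00/1340.00 = 97.18 kW.

Q̇_C ≈ 97.18 kW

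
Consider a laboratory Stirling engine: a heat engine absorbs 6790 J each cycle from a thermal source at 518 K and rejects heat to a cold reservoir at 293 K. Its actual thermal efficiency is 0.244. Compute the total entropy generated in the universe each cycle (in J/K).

ΔS_univ ≈ 4.41 J/K

W = η·Q_H = 0.244 × 6790 = 1657 J, so Q_C = Q_H − W = 5133 J.
Entropy balance on the reservoirs: −Q_H/T_H = -13.11 J/K, +Q_C/T_C = 17.52 J/K.
ΔS_univ = −Q_H/T_H + Q_C/T_C = 4.41 J/K (> 0, since η = 0.244 < η_Carnot = 0.434).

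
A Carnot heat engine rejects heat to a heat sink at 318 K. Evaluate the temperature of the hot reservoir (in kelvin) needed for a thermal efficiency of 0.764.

From η = 1 − T_C/T_H, solving for T_H gives T_H = T_C/(1 − η) = 318.00/(1 − 0.764) = 1350 K.

T_H ≈ 1350 K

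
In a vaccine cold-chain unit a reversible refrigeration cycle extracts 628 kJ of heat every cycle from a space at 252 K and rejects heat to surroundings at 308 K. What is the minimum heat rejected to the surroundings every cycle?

For a reversible cycle Q_H/Q_C = T_H/T_C, so Q_H = Q_C·T_H/T_C = 628 × 308.00/252.00 = 768 kJ.

Q_H ≈ 768 kJ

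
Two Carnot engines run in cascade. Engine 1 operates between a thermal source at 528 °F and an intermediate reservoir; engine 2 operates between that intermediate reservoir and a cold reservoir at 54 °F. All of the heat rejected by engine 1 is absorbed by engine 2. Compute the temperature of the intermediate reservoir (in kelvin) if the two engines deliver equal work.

T_H = 528 °F → (528 − 32) × 5/9 = 275.56 °C = 548.71 K.
T_C = 54 °F → (54 − 32) × 5/9 = 12.22 °C = 285.37 K.
For reversible stages Q_m = Q_H·(T_m/T_H). Setting W₁ = Q_H(1 − T_m/T_H) equal to W₂ = Q_m(1 − T_C/T_m) = Q_H·(T_m − T_C)/T_H gives T_H − T_m = T_m − T_C, so T_m = (T_H + T_C)/2 = (548.71 + 285.37)/2 = 417 K.

T_m ≈ 417 K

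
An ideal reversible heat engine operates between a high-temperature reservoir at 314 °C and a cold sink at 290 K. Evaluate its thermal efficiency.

η ≈ 0.506

T_H = 314 °C → 314 + 273.15 = 587.15 K.
η_rev = 1 − T_C/T_H = 1 − 290.00/587.15 = 0.506.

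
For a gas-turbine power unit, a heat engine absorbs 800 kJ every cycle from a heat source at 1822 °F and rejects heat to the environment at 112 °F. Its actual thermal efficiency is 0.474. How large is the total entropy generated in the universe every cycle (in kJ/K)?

T_H = 1822 °F → (1822 − 32) × 5/9 = 994.44 °C = 1267.59 K.
T_C = 112 °F → (112 − 32) × 5/9 = 44.44 °C = 317.59 K.
W = η·Q_H = 0.474 × 800 = 379.2 kJ, so Q_C = Q_H − W = 420.8 kJ.
Reservoir entropy changes: ΔS_H = −Q_H/T_H = −800/1267.59 = -0.6311 kJ/K and ΔS_C = +Q_C/T_C = 420.8/317.59 = 1.325 kJ/K.
ΔS_univ = −Q_H/T_H + Q_C/T_C = 0.6938 kJ/K (> 0, since η = 0.474 < η_Carnot = 0.749).

ΔS_univ ≈ 0.6938 kJ/K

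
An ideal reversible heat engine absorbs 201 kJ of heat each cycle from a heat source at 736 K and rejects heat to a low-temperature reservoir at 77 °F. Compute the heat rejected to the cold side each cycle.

Q_C ≈ 81.4 kJ

T_C = 77 °F → (77 − 32) × 5/9 = 25.00 °C = 298.15 K.
The Carnot efficiency is η = 1 − T_C/T_H = 1 − 298.15/736.00 = 0.5949.
For a reversible cycle Q_C/Q_H = T_C/T_H, so Q_C = 201 × 298.15/736.00 = 81.4 kJ.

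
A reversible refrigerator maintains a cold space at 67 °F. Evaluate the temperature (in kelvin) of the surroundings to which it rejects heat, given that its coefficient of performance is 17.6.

T_C = 67 °F → (67 − 32) × 5/9 = 19.44 °C = 292.59 K.
COP_R = T_C/(T_H − T_C) ⇒ T_H = T_C·(1 + 1/COP_R) = 292.59 × (1 + 1/17.6) = 309.2 K.

T_H ≈ 309.2 K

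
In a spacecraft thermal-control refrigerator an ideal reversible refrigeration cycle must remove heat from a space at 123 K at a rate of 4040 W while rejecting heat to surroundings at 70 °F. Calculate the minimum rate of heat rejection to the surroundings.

T_H = 70 °F → (70 − 32) × 5/9 = 21.11 °C = 294.26 K.
For a reversible cycle Q_H/Q_C = T_H/T_C, so Q_H = Q_C·T_H/T_C = 4040 × 294.26/123.00 = 9670 W.

Q̇_H ≈ 9670 W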